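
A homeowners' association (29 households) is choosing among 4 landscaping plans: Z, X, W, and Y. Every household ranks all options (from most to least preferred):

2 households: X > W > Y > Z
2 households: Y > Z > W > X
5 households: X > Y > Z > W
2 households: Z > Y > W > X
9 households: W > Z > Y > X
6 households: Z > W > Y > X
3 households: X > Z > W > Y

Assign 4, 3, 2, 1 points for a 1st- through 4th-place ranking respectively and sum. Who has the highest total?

Z

Z: 2·1 + 2·3 + 5·2 + 2·4 + 9·3 + 6·4 + 3·3 = 86
X: 2·4 + 2·1 + 5·4 + 2·1 + 9·1 + 6·1 + 3·4 = 59
W: 2·3 + 2·2 + 5·1 + 2·2 + 9·4 + 6·3 + 3·2 = 79
Y: 2·2 + 2·4 + 5·3 + 2·3 + 9·2 + 6·2 + 3·1 = 66
Z has the highest Borda score (86).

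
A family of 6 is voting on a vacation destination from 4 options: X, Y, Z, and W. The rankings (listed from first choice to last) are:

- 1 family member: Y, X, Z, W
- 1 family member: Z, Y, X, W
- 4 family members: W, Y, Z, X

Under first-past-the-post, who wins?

W

First-place votes: X 0, Y 1, Z 1, W 4.
W has the most first-place votes.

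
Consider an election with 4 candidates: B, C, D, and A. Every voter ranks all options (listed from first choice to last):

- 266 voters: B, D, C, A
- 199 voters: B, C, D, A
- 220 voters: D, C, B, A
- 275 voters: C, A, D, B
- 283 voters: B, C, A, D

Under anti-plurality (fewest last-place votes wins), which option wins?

Last-place votes: B 275, C 0, D 283, A 685.
C is ranked last by the fewest voters, so C wins.

C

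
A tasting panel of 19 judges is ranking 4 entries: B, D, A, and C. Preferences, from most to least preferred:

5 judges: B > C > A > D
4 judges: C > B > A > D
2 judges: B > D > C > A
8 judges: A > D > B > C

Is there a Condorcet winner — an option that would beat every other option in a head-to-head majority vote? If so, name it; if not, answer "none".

B vs D: 11–8 for B.
B vs A: 11–8 for B.
B vs C: 15–4 for B.
B beats every other option head-to-head.

B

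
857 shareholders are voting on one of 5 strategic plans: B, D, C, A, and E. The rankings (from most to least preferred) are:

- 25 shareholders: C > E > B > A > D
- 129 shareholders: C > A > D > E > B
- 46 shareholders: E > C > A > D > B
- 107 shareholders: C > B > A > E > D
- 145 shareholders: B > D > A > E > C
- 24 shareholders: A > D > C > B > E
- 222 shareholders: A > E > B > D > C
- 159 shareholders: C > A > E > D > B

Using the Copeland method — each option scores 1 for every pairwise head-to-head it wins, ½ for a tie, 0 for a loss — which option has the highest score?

C

B: beats D; loses to C, A, and E → score 1.
D: loses to B, C, A, and E → score 0.
C: beats B, D, A, and E → score 4.
A: beats B, D, and E; loses to C → score 3.
E: beats B and D; loses to C and A → score 2.
C has the best pairwise record.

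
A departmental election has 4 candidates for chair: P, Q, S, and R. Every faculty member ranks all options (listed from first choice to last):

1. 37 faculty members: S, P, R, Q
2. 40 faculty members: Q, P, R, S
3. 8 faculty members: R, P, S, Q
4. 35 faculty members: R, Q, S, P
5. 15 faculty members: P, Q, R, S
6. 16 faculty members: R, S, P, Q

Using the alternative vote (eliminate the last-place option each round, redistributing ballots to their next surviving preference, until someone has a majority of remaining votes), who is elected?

Round 1: P 15, Q 40, S 37, R 59. Eliminate P.
Round 2: Q 55, S 37, R 59. Eliminate S.
Round 3: Q 55, R 96. R has a majority.

R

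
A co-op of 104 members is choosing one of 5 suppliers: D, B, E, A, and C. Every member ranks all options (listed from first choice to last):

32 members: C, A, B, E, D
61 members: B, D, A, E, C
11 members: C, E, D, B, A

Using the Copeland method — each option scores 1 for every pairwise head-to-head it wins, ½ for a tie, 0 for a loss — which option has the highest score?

B

D: beats E, A, and C; loses to B → score 3.
B: beats D, E, A, and C → score 4.
E: beats C; loses to D, B, and A → score 1.
A: beats E and C; loses to D and B → score 2.
C: loses to D, B, E, and A → score 0.
B has the best pairwise record.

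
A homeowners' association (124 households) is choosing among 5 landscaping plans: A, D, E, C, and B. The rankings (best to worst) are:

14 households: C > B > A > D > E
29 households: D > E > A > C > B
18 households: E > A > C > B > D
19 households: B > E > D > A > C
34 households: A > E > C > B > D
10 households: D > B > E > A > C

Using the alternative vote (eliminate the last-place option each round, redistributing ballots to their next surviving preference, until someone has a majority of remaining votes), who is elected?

Round 1: A 34, D 39, E 18, C 14, B 19. Eliminate C.
Round 2: A 34, D 39, E 18, B 33. Eliminate E.
Round 3: A 52, D 39, B 33. Eliminate B.
Round 4: A 66, D 58. A has a majority.

A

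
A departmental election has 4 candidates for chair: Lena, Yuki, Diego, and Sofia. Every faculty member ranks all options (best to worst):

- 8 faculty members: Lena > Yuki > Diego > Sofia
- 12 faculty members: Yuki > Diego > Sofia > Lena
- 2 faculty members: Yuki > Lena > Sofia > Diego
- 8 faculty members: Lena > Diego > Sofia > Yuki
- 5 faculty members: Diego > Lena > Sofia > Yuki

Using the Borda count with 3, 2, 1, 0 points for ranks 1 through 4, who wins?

Lena: 8·3 + 12·0 + 2·2 + 8·3 + 5·2 = 62
Yuki: 8·2 + 12·3 + 2·3 + 8·0 + 5·0 = 58
Diego: 8·1 + 12·2 + 2·0 + 8·2 + 5·3 = 63
Sofia: 8·0 + 12·1 + 2·1 + 8·1 + 5·1 = 27
Diego has the highest Borda score (63).

Diego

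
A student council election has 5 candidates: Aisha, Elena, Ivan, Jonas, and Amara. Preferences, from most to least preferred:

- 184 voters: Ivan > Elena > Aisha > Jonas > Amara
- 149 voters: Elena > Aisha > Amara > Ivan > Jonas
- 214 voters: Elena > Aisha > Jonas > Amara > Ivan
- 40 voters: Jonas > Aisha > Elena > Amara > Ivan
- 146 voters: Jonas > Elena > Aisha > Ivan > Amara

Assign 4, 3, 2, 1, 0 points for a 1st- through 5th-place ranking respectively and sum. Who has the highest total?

Elena

Aisha: 184·2 + 149·3 + 214·3 + 40·3 + 146·2 = 1869
Elena: 184·3 + 149·4 + 214·4 + 40·2 + 146·3 = 2522
Ivan: 184·4 + 149·1 + 214·0 + 40·0 + 146·1 = 1031
Jonas: 184·1 + 149·0 + 214·2 + 40·4 + 146·4 = 1356
Amara: 184·0 + 149·2 + 214·1 + 40·1 + 146·0 = 552
Elena has the highest Borda score (2522).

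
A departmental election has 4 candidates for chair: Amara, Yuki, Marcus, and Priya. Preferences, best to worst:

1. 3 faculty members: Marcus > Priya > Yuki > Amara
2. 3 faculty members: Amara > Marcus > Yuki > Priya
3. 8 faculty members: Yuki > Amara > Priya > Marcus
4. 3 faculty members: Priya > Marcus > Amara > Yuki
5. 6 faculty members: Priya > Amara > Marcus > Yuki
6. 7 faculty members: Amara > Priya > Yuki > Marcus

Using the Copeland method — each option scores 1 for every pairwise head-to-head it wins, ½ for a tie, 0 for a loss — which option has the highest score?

Amara

Amara: beats Yuki, Marcus, and Priya → score 3.
Yuki: ties Marcus; loses to Amara and Priya → score 0.5.
Marcus: ties Yuki; loses to Amara and Priya → score 0.5.
Priya: beats Yuki and Marcus; loses to Amara → score 2.
Amara has the best pairwise record.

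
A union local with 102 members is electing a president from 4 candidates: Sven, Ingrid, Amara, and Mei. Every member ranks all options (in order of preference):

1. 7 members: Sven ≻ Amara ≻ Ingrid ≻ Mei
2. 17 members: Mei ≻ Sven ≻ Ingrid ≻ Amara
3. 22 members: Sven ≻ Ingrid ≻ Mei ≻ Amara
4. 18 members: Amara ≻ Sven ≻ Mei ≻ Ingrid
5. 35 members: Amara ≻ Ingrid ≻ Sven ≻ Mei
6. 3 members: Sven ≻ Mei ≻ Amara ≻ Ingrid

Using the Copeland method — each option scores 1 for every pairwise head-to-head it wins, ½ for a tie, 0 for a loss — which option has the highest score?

Sven: beats Ingrid and Mei; loses to Amara → score 2.
Ingrid: beats Mei; loses to Sven and Amara → score 1.
Amara: beats Sven, Ingrid, and Mei → score 3.
Mei: loses to Sven, Ingrid, and Amara → score 0.
Amara has the best pairwise record.

Amara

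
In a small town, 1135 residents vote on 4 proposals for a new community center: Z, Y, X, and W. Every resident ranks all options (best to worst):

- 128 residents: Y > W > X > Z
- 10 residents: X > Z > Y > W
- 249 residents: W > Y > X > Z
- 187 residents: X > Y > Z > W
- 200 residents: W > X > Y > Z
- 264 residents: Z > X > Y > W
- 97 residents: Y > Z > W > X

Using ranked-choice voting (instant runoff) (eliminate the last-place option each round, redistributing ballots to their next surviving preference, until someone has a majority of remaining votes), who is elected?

Y

Round 1: Z 264, Y 225, X 197, W 449. Eliminate X.
Round 2: Z 274, Y 412, W 449. Eliminate Z.
Round 3: Y 686, W 449. Y has a majority.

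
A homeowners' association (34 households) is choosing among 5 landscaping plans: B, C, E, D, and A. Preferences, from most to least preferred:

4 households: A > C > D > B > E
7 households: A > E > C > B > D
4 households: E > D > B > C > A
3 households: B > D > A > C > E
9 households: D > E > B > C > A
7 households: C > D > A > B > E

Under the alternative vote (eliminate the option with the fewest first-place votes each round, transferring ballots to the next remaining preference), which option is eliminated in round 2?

E

Round 1: B 3, C 7, E 4, D 9, A 11. Eliminate B.
Round 2: C 7, E 4, D 12, A 11. Eliminate E.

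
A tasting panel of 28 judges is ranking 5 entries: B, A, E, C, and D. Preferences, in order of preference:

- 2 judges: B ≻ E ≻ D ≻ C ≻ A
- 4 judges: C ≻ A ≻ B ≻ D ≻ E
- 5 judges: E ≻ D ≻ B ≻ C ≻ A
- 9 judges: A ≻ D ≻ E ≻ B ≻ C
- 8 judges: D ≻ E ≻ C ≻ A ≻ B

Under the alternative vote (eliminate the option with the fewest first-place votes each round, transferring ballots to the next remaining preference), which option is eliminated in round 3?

Round 1: B 2, A 9, E 5, C 4, D 8. Eliminate B.
Round 2: A 9, E 7, C 4, D 8. Eliminate C.
Round 3: A 13, E 7, D 8. Eliminate E.

E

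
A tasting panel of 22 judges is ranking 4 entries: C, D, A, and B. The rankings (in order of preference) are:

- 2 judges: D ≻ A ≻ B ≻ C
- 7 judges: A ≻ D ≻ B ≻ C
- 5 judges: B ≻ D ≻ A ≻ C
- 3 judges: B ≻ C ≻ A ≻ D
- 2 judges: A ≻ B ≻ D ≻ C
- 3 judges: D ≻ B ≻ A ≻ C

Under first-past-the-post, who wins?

First-place votes: C 0, D 5, A 9, B 8.
A has the most first-place votes.

A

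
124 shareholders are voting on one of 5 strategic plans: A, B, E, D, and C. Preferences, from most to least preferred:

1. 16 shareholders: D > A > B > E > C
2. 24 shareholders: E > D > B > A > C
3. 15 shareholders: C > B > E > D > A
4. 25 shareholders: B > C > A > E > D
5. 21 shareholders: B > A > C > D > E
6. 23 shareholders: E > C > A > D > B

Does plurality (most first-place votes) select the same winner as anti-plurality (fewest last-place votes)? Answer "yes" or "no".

no

Plurality — first-place votes: A 0, B 46, E 47, D 16, C 15. Winner: E.
Anti-plurality — last-place votes: A 15, B 23, E 21, D 25, C 40. Winner: A.
The two methods disagree.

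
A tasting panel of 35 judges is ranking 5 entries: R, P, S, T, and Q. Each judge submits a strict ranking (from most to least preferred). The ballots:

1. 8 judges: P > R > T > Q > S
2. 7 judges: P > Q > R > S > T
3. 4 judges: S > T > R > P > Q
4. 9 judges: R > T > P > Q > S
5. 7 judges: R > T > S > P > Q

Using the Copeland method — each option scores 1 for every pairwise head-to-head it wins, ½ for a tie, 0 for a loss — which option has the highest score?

R

R: beats P, S, T, and Q → score 4.
P: beats S and Q; loses to R and T → score 2.
S: loses to R, P, T, and Q → score 0.
T: beats P, S, and Q; loses to R → score 3.
Q: beats S; loses to R, P, and T → score 1.
R has the best pairwise record.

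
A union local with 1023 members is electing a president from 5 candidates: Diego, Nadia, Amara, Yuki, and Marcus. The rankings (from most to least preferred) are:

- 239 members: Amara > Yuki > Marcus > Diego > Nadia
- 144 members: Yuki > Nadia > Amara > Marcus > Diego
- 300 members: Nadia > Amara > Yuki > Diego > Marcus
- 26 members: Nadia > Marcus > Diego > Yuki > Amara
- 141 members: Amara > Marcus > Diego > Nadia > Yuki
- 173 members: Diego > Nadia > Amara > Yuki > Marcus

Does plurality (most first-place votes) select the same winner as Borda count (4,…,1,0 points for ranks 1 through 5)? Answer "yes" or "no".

yes

Plurality — first-place votes: Diego 173, Nadia 326, Amara 380, Yuki 144, Marcus 0. Winner: Amara.
Borda — scores: Diego 1565, Nadia 2396, Amara 3054, Yuki 2092, Marcus 1123. Winner: Amara.
The two methods agree.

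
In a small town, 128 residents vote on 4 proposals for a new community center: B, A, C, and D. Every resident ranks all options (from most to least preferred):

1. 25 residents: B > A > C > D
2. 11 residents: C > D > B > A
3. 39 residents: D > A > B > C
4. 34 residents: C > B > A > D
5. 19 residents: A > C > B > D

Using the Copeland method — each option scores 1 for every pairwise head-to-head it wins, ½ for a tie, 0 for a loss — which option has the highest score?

B

B: beats A and D; ties C → score 2.5.
A: beats C and D; loses to B → score 2.
C: beats D; ties B; loses to A → score 1.5.
D: loses to B, A, and C → score 0.
B has the best pairwise record.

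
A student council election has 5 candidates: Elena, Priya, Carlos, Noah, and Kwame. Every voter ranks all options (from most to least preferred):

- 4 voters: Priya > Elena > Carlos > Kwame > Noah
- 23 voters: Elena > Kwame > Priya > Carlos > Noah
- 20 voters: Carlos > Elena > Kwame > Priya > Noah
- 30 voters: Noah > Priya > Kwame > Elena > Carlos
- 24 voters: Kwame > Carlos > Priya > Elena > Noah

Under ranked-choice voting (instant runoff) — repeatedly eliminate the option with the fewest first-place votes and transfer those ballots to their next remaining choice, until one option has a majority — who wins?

Elena

Round 1: Elena 23, Priya 4, Carlos 20, Noah 30, Kwame 24. Eliminate Priya.
Round 2: Elena 27, Carlos 20, Noah 30, Kwame 24. Eliminate Carlos.
Round 3: Elena 47, Noah 30, Kwame 24. Eliminate Kwame.
Round 4: Elena 71, Noah 30. Elena has a majority.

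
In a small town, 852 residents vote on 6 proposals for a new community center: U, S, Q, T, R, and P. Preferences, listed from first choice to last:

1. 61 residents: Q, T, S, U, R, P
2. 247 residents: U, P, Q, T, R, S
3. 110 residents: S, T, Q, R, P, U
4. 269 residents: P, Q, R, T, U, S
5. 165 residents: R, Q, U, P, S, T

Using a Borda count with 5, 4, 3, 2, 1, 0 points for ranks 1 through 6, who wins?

Q

U: 61·2 + 247·5 + 110·0 + 269·1 + 165·3 = 2121
S: 61·3 + 247·0 + 110·5 + 269·0 + 165·1 = 898
Q: 61·5 + 247·3 + 110·3 + 269·4 + 165·4 = 3112
T: 61·4 + 247·2 + 110·4 + 269·2 + 165·0 = 1716
R: 61·1 + 247·1 + 110·2 + 269·3 + 165·5 = 2160
P: 61·0 + 247·4 + 110·1 + 269·5 + 165·2 = 2773
Q has the highest Borda score (3112).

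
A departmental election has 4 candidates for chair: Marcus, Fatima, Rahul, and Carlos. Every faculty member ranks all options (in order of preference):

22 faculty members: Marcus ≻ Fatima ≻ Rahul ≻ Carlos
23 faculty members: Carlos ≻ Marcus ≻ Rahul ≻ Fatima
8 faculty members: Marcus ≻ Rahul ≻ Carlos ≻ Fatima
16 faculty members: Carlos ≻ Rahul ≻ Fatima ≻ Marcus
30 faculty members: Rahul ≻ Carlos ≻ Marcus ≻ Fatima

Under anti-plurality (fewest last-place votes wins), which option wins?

Rahul

Last-place votes: Marcus 16, Fatima 61, Rahul 0, Carlos 22.
Rahul is ranked last by the fewest voters, so Rahul wins.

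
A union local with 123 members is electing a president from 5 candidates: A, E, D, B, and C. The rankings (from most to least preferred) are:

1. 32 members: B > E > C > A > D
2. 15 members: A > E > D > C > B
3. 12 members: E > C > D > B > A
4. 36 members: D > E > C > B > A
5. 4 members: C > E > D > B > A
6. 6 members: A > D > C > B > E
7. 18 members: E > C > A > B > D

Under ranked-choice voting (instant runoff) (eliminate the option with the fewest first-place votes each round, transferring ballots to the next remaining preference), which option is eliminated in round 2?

Round 1: A 21, E 30, D 36, B 32, C 4. Eliminate C.
Round 2: A 21, E 34, D 36, B 32. Eliminate A.

A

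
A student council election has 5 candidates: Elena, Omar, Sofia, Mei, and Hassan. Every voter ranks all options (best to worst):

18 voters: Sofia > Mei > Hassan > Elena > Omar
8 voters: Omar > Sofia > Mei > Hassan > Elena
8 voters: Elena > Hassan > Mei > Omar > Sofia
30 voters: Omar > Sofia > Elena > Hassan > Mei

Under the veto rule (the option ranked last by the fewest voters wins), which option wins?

Hassan

Last-place votes: Elena 8, Omar 18, Sofia 8, Mei 30, Hassan 0.
Hassan is ranked last by the fewest voters, so Hassan wins.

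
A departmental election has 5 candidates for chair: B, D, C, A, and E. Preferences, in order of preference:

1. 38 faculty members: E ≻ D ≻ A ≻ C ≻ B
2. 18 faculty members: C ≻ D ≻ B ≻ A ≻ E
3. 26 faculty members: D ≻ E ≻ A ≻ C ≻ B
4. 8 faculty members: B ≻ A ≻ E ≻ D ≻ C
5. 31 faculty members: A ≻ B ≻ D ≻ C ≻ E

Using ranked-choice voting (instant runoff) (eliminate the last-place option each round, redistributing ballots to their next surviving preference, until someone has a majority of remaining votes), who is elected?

Round 1: B 8, D 26, C 18, A 31, E 38. Eliminate B.
Round 2: D 26, C 18, A 39, E 38. Eliminate C.
Round 3: D 44, A 39, E 38. Eliminate E.
Round 4: D 82, A 39. D has a majority.

D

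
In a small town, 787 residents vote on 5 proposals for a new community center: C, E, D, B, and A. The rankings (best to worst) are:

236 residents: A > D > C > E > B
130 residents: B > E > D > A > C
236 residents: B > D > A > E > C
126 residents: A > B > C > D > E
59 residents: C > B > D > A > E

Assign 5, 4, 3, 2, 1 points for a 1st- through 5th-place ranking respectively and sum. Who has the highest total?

A

C: 236·3 + 130·1 + 236·1 + 126·3 + 59·5 = 1747
E: 236·2 + 130·4 + 236·2 + 126·1 + 59·1 = 1649
D: 236·4 + 130·3 + 236·4 + 126·2 + 59·3 = 2707
B: 236·1 + 130·5 + 236·5 + 126·4 + 59·4 = 2806
A: 236·5 + 130·2 + 236·3 + 126·5 + 59·2 = 2896
A has the highest Borda score (2896).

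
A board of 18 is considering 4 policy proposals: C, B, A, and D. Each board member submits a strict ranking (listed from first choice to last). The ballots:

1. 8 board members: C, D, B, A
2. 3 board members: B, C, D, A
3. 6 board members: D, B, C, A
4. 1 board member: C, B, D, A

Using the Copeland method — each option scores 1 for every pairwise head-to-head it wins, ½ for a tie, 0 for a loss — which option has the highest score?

C: beats A and D; ties B → score 2.5.
B: beats A; ties C; loses to D → score 1.5.
A: loses to C, B, and D → score 0.
D: beats B and A; loses to C → score 2.
C has the best pairwise record.

C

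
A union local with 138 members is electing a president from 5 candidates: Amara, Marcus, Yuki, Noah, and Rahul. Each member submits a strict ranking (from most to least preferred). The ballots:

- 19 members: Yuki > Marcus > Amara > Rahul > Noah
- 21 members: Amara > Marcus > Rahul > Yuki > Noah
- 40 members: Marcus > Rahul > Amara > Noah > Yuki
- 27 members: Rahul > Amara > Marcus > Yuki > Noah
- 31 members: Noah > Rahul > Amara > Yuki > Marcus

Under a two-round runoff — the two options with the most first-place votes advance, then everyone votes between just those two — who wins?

Marcus

Round 1 first-place votes: Amara 21, Marcus 40, Yuki 19, Noah 31, Rahul 27.
Marcus and Noah advance.
Runoff: Marcus is preferred to Noah by 107 voters; Noah by 31.
Marcus wins the runoff.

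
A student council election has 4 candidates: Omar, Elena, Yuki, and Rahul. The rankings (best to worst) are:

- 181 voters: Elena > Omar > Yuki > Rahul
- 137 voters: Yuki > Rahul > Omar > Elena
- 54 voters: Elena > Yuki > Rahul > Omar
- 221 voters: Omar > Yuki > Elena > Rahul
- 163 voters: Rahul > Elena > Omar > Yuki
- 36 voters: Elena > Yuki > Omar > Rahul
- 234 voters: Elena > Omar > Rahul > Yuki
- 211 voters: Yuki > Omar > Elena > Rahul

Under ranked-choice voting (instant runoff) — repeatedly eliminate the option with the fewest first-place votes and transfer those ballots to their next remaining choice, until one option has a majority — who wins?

Elena

Round 1: Omar 221, Elena 505, Yuki 348, Rahul 163. Eliminate Rahul.
Round 2: Omar 221, Elena 668, Yuki 348. Elena has a majority.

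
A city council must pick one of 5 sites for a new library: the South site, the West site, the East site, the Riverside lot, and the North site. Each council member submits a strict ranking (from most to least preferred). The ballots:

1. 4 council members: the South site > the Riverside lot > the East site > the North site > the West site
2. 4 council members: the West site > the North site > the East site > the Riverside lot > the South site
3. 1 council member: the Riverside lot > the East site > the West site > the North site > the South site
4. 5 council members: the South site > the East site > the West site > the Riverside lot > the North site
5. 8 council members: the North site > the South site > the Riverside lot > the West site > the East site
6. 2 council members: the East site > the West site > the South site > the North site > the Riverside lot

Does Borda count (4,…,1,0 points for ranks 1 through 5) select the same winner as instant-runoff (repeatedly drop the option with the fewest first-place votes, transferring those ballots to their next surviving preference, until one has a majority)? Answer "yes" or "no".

Borda — scores: the South site 64, the West site 42, the East site 42, the Riverside lot 41, the North site 51. Winner: the South site.
Instant-runoff — R1 the South site 9, the West site 4, the East site 2, the Riverside lot 1, the North site 8 (the Riverside lot out); R2 the South site 9, the West site 4, the East site 3, the North site 8 (the East site out); R3 the South site 9, the West site 7, the North site 8 (the West site out); R4 the South site 11, the North site 13 (the North site winner). Winner: the North site.
The two methods disagree.

no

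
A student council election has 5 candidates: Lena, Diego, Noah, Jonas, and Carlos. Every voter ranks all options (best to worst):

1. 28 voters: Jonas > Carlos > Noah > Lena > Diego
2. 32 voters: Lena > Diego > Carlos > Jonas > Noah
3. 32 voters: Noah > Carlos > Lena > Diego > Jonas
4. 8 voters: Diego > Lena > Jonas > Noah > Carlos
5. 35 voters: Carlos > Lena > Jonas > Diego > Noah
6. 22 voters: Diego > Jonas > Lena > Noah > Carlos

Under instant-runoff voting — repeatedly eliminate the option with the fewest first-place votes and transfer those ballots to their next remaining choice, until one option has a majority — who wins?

Round 1: Lena 32, Diego 30, Noah 32, Jonas 28, Carlos 35. Eliminate Jonas.
Round 2: Lena 32, Diego 30, Noah 32, Carlos 63. Eliminate Diego.
Round 3: Lena 62, Noah 32, Carlos 63. Eliminate Noah.
Round 4: Lena 62, Carlos 95. Carlos has a majority.

Carlos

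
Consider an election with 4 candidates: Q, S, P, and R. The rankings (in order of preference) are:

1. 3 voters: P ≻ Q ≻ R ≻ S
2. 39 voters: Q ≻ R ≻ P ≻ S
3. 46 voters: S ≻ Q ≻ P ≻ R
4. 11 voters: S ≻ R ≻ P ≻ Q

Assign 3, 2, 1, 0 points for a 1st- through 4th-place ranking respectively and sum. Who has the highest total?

Q

Q: 3·2 + 39·3 + 46·2 + 11·0 = 215
S: 3·0 + 39·0 + 46·3 + 11·3 = 171
P: 3·3 + 39·1 + 46·1 + 11·1 = 105
R: 3·1 + 39·2 + 46·0 + 11·2 = 103
Q has the highest Borda score (215).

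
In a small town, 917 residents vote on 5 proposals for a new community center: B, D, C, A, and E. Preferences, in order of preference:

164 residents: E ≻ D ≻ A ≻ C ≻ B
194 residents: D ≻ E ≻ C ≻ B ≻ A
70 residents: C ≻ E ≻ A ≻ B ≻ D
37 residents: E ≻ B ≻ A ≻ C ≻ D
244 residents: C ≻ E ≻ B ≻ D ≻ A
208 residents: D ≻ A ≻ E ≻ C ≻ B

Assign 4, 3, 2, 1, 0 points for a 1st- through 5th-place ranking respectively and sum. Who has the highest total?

E

B: 164·0 + 194·1 + 70·1 + 37·3 + 244·2 + 208·0 = 863
D: 164·3 + 194·4 + 70·0 + 37·0 + 244·1 + 208·4 = 2344
C: 164·1 + 194·2 + 70·4 + 37·1 + 244·4 + 208·1 = 2053
A: 164·2 + 194·0 + 70·2 + 37·2 + 244·0 + 208·3 = 1166
E: 164·4 + 194·3 + 70·3 + 37·4 + 244·3 + 208·2 = 2744
E has the highest Borda score (2744).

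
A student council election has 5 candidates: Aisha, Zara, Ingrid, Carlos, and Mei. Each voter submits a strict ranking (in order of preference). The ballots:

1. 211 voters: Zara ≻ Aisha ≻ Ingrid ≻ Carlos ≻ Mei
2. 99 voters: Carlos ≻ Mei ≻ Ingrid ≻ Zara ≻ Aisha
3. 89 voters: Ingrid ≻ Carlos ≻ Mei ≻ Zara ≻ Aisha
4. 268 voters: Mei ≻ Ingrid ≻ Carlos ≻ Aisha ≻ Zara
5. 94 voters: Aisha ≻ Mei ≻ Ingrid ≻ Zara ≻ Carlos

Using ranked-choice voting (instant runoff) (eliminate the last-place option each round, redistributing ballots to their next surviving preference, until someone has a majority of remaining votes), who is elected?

Round 1: Aisha 94, Zara 211, Ingrid 89, Carlos 99, Mei 268. Eliminate Ingrid.
Round 2: Aisha 94, Zara 211, Carlos 188, Mei 268. Eliminate Aisha.
Round 3: Zara 211, Carlos 188, Mei 362. Eliminate Carlos.
Round 4: Zara 211, Mei 550. Mei has a majority.

Mei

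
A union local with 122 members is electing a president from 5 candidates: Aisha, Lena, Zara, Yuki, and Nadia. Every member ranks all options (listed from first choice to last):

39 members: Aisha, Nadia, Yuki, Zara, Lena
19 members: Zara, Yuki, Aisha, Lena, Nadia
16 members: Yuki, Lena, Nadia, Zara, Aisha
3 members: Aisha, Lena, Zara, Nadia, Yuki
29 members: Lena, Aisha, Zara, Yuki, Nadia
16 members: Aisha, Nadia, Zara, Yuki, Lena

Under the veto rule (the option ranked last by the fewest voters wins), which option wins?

Zara

Last-place votes: Aisha 16, Lena 55, Zara 0, Yuki 3, Nadia 48.
Zara is ranked last by the fewest voters, so Zara wins.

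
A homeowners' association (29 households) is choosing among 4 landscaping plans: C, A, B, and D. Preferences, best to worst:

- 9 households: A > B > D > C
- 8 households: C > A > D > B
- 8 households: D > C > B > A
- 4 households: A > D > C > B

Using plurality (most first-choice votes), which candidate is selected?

First-place votes: C 8, A 13, B 0, D 8.
A has the most first-place votes.

A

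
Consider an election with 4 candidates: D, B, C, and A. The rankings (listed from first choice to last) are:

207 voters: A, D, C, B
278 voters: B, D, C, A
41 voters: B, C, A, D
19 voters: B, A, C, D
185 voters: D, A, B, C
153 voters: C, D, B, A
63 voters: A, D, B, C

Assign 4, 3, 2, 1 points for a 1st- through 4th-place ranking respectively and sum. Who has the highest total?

D

D: 207·3 + 278·3 + 41·1 + 19·1 + 185·4 + 153·3 + 63·3 = 2903
B: 207·1 + 278·4 + 41·4 + 19·4 + 185·2 + 153·2 + 63·2 = 2361
C: 207·2 + 278·2 + 41·3 + 19·2 + 185·1 + 153·4 + 63·1 = 1991
A: 207·4 + 278·1 + 41·2 + 19·3 + 185·3 + 153·1 + 63·4 = 2205
D has the highest Borda score (2903).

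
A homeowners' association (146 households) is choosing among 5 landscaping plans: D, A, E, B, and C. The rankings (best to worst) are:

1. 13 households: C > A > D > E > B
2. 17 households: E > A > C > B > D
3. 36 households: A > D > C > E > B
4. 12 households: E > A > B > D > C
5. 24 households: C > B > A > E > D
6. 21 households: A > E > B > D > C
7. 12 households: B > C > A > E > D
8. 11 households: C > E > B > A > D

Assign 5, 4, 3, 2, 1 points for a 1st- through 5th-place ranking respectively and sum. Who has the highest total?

A

D: 13·3 + 17·1 + 36·4 + 12·2 + 24·1 + 21·2 + 12·1 + 11·1 = 313
A: 13·4 + 17·4 + 36·5 + 12·4 + 24·3 + 21·5 + 12·3 + 11·2 = 583
E: 13·2 + 17·5 + 36·2 + 12·5 + 24·2 + 21·4 + 12·2 + 11·4 = 443
B: 13·1 + 17·2 + 36·1 + 12·3 + 24·4 + 21·3 + 12·5 + 11·3 = 371
C: 13·5 + 17·3 + 36·3 + 12·1 + 24·5 + 21·1 + 12·4 + 11·5 = 480
A has the highest Borda score (583).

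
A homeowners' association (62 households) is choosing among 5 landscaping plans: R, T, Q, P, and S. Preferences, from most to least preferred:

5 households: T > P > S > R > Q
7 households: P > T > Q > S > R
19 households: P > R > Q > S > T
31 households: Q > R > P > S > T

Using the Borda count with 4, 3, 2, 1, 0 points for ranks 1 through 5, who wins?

P

R: 5·1 + 7·0 + 19·3 + 31·3 = 155
T: 5·4 + 7·3 + 19·0 + 31·0 = 41
Q: 5·0 + 7·2 + 19·2 + 31·4 = 176
P: 5·3 + 7·4 + 19·4 + 31·2 = 181
S: 5·2 + 7·1 + 19·1 + 31·1 = 67
P has the highest Borda score (181).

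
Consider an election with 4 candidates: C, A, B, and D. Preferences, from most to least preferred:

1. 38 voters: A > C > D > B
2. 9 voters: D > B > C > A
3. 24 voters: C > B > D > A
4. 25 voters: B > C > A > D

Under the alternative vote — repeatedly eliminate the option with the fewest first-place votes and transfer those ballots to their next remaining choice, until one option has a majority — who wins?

B

Round 1: C 24, A 38, B 25, D 9. Eliminate D.
Round 2: C 24, A 38, B 34. Eliminate C.
Round 3: A 38, B 58. B has a majority.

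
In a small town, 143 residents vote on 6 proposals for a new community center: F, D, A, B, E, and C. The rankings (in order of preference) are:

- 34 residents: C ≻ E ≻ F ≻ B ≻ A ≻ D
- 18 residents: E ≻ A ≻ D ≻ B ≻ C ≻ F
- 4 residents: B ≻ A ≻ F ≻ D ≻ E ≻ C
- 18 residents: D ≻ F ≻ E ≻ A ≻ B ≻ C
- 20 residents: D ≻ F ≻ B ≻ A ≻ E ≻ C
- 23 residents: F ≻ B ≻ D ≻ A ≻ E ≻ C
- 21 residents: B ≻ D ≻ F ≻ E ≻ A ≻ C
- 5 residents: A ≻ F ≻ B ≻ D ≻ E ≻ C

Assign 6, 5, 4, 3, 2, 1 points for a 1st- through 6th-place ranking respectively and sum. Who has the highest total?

F: 34·4 + 18·1 + 4·4 + 18·5 + 20·5 + 23·6 + 21·4 + 5·5 = 607
D: 34·1 + 18·4 + 4·3 + 18·6 + 20·6 + 23·4 + 21·5 + 5·3 = 558
A: 34·2 + 18·5 + 4·5 + 18·3 + 20·3 + 23·3 + 21·2 + 5·6 = 433
B: 34·3 + 18·3 + 4·6 + 18·2 + 20·4 + 23·5 + 21·6 + 5·4 = 557
E: 34·5 + 18·6 + 4·2 + 18·4 + 20·2 + 23·2 + 21·3 + 5·2 = 517
C: 34·6 + 18·2 + 4·1 + 18·1 + 20·1 + 23·1 + 21·1 + 5·1 = 331
F has the highest Borda score (607).

F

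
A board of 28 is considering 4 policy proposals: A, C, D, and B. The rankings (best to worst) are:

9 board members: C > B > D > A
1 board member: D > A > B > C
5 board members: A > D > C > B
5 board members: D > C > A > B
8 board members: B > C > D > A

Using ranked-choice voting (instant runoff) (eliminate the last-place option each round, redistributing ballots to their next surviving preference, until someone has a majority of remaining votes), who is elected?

Round 1: A 5, C 9, D 6, B 8. Eliminate A.
Round 2: C 9, D 11, B 8. Eliminate B.
Round 3: C 17, D 11. C has a majority.

C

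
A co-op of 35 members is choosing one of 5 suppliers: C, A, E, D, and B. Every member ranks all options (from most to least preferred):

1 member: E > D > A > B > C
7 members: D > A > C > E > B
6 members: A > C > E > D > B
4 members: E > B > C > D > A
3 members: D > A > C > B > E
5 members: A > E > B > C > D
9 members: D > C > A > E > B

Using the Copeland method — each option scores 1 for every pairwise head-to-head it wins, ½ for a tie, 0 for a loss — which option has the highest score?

D

C: beats E and B; loses to A and D → score 2.
A: beats C, E, and B; loses to D → score 3.
E: beats B; loses to C, A, and D → score 1.
D: beats C, A, E, and B → score 4.
B: loses to C, A, E, and D → score 0.
D has the best pairwise record.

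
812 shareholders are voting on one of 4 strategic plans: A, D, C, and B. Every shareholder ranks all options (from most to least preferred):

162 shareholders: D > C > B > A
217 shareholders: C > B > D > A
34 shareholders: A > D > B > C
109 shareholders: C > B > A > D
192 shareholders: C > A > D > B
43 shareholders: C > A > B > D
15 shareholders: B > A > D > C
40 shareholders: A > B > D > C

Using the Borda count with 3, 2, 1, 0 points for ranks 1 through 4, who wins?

A: 162·0 + 217·0 + 34·3 + 109·1 + 192·2 + 43·2 + 15·2 + 40·3 = 831
D: 162·3 + 217·1 + 34·2 + 109·0 + 192·1 + 43·0 + 15·1 + 40·1 = 1018
C: 162·2 + 217·3 + 34·0 + 109·3 + 192·3 + 43·3 + 15·0 + 40·0 = 2007
B: 162·1 + 217·2 + 34·1 + 109·2 + 192·0 + 43·1 + 15·3 + 40·2 = 1016
C has the highest Borda score (2007).

C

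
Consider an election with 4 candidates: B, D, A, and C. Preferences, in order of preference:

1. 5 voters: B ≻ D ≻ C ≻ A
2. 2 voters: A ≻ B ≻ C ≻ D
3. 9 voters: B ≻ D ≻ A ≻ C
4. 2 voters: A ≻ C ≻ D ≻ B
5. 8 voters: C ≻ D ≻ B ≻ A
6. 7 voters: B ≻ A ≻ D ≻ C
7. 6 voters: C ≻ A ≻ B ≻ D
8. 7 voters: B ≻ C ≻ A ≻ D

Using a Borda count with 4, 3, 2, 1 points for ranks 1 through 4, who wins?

B: 5·4 + 2·3 + 9·4 + 2·1 + 8·2 + 7·4 + 6·2 + 7·4 = 148
D: 5·3 + 2·1 + 9·3 + 2·2 + 8·3 + 7·2 + 6·1 + 7·1 = 99
A: 5·1 + 2·4 + 9·2 + 2·4 + 8·1 + 7·3 + 6·3 + 7·2 = 100
C: 5·2 + 2·2 + 9·1 + 2·3 + 8·4 + 7·1 + 6·4 + 7·3 = 113
B has the highest Borda score (148).

B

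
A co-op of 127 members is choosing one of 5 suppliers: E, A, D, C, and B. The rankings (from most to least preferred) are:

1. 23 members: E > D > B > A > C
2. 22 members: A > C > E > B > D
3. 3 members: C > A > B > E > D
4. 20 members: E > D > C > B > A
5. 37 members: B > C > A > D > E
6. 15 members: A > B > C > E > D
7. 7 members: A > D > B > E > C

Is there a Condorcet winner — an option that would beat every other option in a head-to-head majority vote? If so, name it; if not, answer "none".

Checking pairwise contests:
A beats E 84–43.
B beats A 80–47.
E beats D 83–44.
A beats C 67–60.
E beats B 65–62.
Every option loses at least one head-to-head, so there is no Condorcet winner.

none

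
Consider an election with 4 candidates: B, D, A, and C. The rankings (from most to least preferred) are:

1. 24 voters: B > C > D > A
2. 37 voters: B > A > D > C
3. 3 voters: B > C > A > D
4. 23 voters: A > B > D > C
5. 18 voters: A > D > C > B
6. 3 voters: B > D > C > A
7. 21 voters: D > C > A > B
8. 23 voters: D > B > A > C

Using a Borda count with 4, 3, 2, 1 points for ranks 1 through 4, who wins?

B: 24·4 + 37·4 + 3·4 + 23·3 + 18·1 + 3·4 + 21·1 + 23·3 = 445
D: 24·2 + 37·2 + 3·1 + 23·2 + 18·3 + 3·3 + 21·4 + 23·4 = 410
A: 24·1 + 37·3 + 3·2 + 23·4 + 18·4 + 3·1 + 21·2 + 23·2 = 396
C: 24·3 + 37·1 + 3·3 + 23·1 + 18·2 + 3·2 + 21·3 + 23·1 = 269
B has the highest Borda score (445).

B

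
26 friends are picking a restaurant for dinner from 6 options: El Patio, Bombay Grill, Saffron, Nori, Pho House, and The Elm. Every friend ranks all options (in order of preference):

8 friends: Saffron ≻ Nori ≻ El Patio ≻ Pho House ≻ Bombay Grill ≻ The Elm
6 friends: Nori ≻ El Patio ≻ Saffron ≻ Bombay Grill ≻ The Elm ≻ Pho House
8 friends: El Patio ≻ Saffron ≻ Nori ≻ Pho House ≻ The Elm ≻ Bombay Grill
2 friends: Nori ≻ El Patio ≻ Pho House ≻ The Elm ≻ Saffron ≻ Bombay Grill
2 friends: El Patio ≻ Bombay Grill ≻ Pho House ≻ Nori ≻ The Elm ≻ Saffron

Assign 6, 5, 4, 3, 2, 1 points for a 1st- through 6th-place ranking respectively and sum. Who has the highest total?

El Patio: 8·4 + 6·5 + 8·6 + 2·5 + 2·6 = 132
Bombay Grill: 8·2 + 6·3 + 8·1 + 2·1 + 2·5 = 54
Saffron: 8·6 + 6·4 + 8·5 + 2·2 + 2·1 = 118
Nori: 8·5 + 6·6 + 8·4 + 2·6 + 2·3 = 126
Pho House: 8·3 + 6·1 + 8·3 + 2·4 + 2·4 = 70
The Elm: 8·1 + 6·2 + 8·2 + 2·3 + 2·2 = 46
El Patio has the highest Borda score (132).

El Patio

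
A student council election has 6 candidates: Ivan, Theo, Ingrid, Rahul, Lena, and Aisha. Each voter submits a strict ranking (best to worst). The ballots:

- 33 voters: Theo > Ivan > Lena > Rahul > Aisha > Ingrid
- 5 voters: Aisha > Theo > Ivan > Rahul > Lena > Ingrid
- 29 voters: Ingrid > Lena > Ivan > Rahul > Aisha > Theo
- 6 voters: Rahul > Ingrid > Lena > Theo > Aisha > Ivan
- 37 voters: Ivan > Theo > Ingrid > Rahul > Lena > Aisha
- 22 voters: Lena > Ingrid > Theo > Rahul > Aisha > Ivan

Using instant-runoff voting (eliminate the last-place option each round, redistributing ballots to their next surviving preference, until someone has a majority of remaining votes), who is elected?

Theo

Round 1: Ivan 37, Theo 33, Ingrid 29, Rahul 6, Lena 22, Aisha 5. Eliminate Aisha.
Round 2: Ivan 37, Theo 38, Ingrid 29, Rahul 6, Lena 22. Eliminate Rahul.
Round 3: Ivan 37, Theo 38, Ingrid 35, Lena 22. Eliminate Lena.
Round 4: Ivan 37, Theo 38, Ingrid 57. Eliminate Ivan.
Round 5: Theo 75, Ingrid 57. Theo has a majority.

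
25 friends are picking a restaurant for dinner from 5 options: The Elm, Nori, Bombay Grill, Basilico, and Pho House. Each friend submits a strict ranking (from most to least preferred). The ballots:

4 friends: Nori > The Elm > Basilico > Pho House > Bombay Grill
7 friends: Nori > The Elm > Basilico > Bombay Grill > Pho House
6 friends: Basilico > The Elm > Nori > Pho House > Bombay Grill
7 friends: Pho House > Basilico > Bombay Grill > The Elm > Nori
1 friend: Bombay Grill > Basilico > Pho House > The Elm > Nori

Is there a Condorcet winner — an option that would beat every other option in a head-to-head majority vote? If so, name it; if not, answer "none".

Basilico vs The Elm: 14–11 for Basilico.
Basilico vs Nori: 14–11 for Basilico.
Basilico vs Bombay Grill: 24–1 for Basilico.
Basilico vs Pho House: 18–7 for Basilico.
Basilico beats every other option head-to-head.

Basilico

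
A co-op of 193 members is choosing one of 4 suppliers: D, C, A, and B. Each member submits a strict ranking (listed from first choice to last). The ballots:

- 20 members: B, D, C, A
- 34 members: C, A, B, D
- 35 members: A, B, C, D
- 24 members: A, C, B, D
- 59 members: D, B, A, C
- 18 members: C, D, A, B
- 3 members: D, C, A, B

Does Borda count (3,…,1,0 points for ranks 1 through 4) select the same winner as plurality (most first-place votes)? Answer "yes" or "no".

Borda — scores: D 262, C 265, A 325, B 306. Winner: A.
Plurality — first-place votes: D 62, C 52, A 59, B 20. Winner: D.
The two methods disagree.

no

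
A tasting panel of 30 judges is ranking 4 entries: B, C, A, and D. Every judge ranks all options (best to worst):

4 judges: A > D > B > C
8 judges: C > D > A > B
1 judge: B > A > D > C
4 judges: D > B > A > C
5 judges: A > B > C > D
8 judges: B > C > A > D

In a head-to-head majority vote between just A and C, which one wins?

C

Voters preferring A to C: 14; preferring C to A: 16.
C wins the head-to-head.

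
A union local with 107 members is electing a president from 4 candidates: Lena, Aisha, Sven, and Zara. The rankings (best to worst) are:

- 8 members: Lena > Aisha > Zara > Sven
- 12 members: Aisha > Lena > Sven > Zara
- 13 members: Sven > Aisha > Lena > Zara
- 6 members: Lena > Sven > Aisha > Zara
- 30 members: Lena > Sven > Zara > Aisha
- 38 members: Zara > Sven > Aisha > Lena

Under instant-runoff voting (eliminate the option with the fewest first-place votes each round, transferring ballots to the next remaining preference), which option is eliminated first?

Round 1: Lena 44, Aisha 12, Sven 13, Zara 38. Eliminate Aisha.

Aisha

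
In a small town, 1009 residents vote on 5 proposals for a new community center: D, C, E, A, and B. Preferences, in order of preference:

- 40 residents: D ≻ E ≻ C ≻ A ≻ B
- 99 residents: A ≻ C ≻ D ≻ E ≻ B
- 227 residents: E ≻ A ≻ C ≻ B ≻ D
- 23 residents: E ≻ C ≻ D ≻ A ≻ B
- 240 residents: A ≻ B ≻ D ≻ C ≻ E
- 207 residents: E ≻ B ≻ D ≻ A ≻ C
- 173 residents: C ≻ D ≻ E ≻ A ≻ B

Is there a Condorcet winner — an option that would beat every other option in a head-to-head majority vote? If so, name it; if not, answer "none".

none

Checking pairwise contests:
C beats D 522–487.
A beats C 773–236.
D beats E 552–457.
E beats A 670–339.
C beats B 562–447.
Every option loses at least one head-to-head, so there is no Condorcet winner.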